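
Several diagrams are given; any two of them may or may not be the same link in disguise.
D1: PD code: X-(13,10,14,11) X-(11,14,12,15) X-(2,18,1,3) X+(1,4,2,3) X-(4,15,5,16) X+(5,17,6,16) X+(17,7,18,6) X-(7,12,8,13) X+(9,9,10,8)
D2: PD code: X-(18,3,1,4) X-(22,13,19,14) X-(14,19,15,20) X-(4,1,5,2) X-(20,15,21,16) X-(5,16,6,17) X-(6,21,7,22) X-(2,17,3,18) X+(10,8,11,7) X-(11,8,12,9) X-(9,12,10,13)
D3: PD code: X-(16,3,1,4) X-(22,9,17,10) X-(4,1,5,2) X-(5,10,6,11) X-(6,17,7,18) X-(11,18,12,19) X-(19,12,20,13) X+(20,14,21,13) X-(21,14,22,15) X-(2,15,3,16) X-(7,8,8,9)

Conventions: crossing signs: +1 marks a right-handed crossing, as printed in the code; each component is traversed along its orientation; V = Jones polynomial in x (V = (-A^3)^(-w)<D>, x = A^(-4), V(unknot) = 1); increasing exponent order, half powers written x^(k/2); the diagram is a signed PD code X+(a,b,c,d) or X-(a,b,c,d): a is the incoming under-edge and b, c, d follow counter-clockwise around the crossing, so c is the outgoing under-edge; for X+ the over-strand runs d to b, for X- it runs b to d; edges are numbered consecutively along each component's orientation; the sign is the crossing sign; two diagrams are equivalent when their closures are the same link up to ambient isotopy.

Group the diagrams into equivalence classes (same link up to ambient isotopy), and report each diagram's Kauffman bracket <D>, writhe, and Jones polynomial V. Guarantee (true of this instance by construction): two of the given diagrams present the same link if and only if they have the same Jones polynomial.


classes: {D1} | {D2, D3}
V(D1) = x^(-9/2) - x^(-5/2) - x^(-3/2) - x^(-1/2)  [9 crossings, <D> = A^-1 + A^3 + A^7 - A^15, w = -1]
V(D2) = x^(-19/2) - 2x^(-17/2) + 2x^(-15/2) - 2x^(-13/2) + 2x^(-11/2) - 2x^(-9/2) - x^(-5/2)  (w -9, c 11, <D> = A^-17 + 2A^-9 - 2A^-5 + 2A^-1 - 2A^3 + 2A^7 - A^11)
V(D3) = x^(-19/2) - 2x^(-17/2) + 2x^(-15/2) - 2x^(-13/2) + 2x^(-11/2) - 2x^(-9/2) - x^(-5/2)  (w -9, c 11, <D> = A^-17 + 2A^-9 - 2A^-5 + 2A^-1 - 2A^3 + 2A^7 - A^11)
insight: 2 values of V(x) split the 3 diagrams


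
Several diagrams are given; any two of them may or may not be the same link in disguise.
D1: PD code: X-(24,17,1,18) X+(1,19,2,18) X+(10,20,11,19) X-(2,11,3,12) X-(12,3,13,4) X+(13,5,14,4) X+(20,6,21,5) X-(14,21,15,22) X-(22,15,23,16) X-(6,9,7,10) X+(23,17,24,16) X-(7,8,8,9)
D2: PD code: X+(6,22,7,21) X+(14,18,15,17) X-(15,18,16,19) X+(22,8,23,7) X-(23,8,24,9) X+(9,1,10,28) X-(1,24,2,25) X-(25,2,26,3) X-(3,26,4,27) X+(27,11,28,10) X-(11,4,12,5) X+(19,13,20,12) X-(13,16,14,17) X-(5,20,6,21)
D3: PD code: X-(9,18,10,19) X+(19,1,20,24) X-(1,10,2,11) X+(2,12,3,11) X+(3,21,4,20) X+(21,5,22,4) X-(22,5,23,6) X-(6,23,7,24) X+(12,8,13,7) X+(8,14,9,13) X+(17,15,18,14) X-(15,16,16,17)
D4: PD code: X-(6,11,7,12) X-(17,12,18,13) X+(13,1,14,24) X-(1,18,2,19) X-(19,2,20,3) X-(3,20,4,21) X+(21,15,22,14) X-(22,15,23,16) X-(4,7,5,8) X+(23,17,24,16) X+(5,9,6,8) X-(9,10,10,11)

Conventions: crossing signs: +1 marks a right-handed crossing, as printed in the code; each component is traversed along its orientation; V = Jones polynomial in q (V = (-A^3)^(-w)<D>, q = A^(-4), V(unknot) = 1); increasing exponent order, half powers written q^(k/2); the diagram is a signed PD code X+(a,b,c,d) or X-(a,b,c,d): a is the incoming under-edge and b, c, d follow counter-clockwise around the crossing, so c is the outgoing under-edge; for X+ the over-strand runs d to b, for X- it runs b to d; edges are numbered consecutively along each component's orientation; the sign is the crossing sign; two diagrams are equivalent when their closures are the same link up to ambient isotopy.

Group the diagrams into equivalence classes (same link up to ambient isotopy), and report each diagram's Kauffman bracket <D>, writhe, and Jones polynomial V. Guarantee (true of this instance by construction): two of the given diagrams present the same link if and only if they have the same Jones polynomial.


grouping into links: {D1} | {D2, D4} | {D3}
V(D1) = q^-2 - q^-1 + 1 - q + q^2  (w -2, c 12, <D> = A^-14 - A^-10 + A^-6 - A^-2 + A^2)
D2 (bracket A^-10 - A^-6 + 2A^-2 - 2A^2 + 2A^6 - 2A^10 + A^14; 14 crossings at w = -2): V = q^-5 - 2q^-4 + 2q^-3 - 2q^-2 + 2q^-1 - 1 + q
V(D3) = 1  (w +2, c 12, <D> = A^6)
V(D4) = q^-5 - 2q^-4 + 2q^-3 - 2q^-2 + 2q^-1 - 1 + q  (w -4, c 12, <D> = A^-16 - A^-12 + 2A^-8 - 2A^-4 + 2 - 2A^4 + A^8)
why: V(q) takes 3 values over 4 diagrams, fixing the grouping


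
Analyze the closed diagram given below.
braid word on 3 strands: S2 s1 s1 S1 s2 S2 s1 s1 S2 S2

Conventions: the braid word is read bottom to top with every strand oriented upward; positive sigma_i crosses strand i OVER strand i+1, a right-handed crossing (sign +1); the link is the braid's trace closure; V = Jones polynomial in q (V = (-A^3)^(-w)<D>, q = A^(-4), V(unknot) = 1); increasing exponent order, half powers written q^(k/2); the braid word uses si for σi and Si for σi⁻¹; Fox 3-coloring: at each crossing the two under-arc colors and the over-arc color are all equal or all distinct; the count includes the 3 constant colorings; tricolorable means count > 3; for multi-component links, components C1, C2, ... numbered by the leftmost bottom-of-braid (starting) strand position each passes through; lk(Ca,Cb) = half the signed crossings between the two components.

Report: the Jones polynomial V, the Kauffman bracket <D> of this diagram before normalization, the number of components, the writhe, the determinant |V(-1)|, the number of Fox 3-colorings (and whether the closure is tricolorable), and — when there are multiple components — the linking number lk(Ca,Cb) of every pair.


Jones polynomial: V(q) = -q^-3 + q^-2 - q^-1 + 3 - q + q^2 - q^3
<D> = -A^-12 + A^-8 - A^-4 + 3 - A^4 + A^8 - A^12; writhe 0
components 1, writhe 0 (10 crossings)
3-colorings: 27 of 3^10, det 9 — tricolorable
note: det 9 = |V(-1)|; divisible by 3, so tricolorable


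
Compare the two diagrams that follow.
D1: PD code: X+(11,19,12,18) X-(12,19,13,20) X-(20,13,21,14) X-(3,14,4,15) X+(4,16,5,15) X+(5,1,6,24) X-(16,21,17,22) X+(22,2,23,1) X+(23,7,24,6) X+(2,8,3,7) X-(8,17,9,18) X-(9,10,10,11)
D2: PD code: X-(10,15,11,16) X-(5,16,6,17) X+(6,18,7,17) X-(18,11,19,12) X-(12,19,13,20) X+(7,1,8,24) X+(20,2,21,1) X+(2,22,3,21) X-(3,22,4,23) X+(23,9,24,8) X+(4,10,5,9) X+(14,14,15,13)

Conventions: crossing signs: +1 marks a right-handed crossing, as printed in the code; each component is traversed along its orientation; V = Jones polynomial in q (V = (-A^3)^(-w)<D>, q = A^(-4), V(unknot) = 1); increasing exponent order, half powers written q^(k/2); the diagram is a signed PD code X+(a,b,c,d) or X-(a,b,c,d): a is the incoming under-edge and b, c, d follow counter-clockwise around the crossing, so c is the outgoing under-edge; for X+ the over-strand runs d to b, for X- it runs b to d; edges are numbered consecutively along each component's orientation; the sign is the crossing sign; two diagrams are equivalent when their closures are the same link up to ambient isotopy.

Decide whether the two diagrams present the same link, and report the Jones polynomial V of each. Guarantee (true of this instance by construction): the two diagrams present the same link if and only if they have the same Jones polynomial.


equivalent: yes
D1 (bracket -A^-12 + A^-8 - A^-4 + 3 - A^4 + A^8 - A^12; 12 crossings at w = 0): V = -q^-3 + q^-2 - q^-1 + 3 - q + q^2 - q^3
V(D2) = -q^-3 + q^-2 - q^-1 + 3 - q + q^2 - q^3  (w +2, c 12, <D> = -A^-6 + A^-2 - A^2 + 3A^6 - A^10 + A^14 - A^18)
key observation: Reidemeister moves carry D1 (12 crossings) to D2 (12)


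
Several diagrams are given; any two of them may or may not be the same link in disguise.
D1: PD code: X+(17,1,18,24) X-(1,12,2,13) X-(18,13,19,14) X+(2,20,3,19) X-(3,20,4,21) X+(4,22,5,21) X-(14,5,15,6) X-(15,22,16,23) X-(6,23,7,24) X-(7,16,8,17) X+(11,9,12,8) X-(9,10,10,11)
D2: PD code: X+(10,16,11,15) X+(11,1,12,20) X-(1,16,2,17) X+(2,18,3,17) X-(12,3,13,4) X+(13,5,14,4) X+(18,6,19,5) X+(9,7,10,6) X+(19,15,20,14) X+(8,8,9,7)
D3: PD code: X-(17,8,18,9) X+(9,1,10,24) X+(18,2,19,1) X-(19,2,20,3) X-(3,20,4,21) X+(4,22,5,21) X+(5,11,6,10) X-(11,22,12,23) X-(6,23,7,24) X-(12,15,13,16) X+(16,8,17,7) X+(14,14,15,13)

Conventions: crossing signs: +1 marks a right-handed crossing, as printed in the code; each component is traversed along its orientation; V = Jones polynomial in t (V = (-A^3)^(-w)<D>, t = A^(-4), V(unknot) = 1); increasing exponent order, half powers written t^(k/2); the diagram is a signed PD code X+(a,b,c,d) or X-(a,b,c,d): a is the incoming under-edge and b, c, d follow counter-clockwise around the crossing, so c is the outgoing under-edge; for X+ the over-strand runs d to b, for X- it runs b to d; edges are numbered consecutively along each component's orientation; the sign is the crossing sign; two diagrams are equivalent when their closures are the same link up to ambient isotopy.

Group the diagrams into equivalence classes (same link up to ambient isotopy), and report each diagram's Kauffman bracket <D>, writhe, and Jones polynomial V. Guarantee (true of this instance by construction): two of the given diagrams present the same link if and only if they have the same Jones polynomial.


classes: {D1} | {D2} | {D3}
V(D1) = -t^-6 + t^-5 - t^-4 + 2t^-3 - t^-2 + t^-1  [12 crossings, <D> = A^-8 - A^-4 + 2 - A^4 + A^8 - A^12, w = -4]
V(D2) = t + t^3 - t^4  (w +6, c 10, <D> = -A^2 + A^6 + A^14)
V(D3) = 1  (w 0, c 12, <D> = 1)
insight: V(t) takes 3 values over 3 diagrams, fixing the grouping


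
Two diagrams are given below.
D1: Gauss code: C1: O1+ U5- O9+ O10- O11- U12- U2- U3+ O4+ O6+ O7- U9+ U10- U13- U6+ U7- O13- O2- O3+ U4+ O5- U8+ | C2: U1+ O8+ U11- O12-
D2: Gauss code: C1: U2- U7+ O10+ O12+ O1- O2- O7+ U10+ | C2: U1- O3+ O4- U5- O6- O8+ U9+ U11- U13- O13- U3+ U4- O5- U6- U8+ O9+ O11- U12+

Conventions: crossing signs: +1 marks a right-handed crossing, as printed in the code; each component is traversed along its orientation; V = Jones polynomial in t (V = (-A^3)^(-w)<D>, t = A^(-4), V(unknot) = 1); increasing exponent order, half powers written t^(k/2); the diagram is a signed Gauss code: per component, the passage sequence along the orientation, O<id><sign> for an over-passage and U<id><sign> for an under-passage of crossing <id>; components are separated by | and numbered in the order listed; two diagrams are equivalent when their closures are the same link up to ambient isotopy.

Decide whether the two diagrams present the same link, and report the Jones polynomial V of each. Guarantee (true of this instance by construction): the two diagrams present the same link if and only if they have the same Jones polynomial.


equivalent: no
V(D1) = t^(-7/2) - 2t^(-5/2) + t^(-3/2) - 2t^(-1/2) + t^(1/2) - t^(3/2)  (w -1, c 13, <D> = A^-9 - A^-5 + 2A^-1 - A^3 + 2A^7 - A^11)
D2 (bracket A^-5 + A^-1; 13 crossings at w = -1): V = -t^(-1/2) - t^(1/2)
why: 2 values of V(t) split the 2 diagrams


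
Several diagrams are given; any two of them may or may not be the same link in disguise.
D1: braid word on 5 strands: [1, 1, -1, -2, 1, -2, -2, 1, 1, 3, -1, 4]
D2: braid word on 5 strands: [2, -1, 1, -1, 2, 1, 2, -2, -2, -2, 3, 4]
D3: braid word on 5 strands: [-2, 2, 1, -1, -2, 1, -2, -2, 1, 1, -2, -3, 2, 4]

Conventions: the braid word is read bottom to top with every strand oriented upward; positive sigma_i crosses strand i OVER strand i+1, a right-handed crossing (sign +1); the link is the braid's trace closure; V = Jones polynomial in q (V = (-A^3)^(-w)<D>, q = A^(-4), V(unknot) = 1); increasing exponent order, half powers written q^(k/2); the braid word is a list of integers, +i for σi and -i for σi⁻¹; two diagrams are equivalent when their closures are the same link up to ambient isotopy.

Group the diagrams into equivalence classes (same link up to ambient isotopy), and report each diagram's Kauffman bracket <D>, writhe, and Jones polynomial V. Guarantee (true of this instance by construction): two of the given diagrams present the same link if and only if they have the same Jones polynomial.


grouping into links: {D1, D3} | {D2}
V(D1) = -q^-3 + 2q^-2 - 2q^-1 + 3 - 2q + 2q^2 - q^3  (w +2, c 12, <D> = -A^-6 + 2A^-2 - 2A^2 + 3A^6 - 2A^10 + 2A^14 - A^18)
V(D2) = 1  (w +2, c 12, <D> = A^6)
V(D3) = -q^-3 + 2q^-2 - 2q^-1 + 3 - 2q + 2q^2 - q^3  [14 crossings, <D> = -A^-12 + 2A^-8 - 2A^-4 + 3 - 2A^4 + 2A^8 - A^12, w = 0]
why: 2 classes among 3 diagrams; unequal V(q) rules out equality


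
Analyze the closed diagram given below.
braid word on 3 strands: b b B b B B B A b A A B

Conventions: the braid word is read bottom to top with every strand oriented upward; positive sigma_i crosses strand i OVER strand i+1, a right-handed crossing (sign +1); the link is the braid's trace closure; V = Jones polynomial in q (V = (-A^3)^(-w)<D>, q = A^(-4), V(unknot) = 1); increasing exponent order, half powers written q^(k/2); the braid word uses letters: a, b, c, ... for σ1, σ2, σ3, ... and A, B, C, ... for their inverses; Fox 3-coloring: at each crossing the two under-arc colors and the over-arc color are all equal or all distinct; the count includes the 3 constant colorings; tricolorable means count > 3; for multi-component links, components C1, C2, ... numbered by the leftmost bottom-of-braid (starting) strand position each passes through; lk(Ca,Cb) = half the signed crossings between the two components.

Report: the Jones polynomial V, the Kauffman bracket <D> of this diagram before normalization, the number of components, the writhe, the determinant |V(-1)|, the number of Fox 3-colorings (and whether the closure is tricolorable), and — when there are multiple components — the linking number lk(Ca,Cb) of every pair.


Jones polynomial: V(q) = -q^-6 + q^-5 - q^-4 + 2q^-3 - q^-2 + q^-1
<D> = A^-8 - A^-4 + 2 - A^4 + A^8 - A^12; writhe -4
components 1, writhe -4 (12 crossings)
3-colorings: 3 of 3^12, det 7 — not tricolorable
note: V spans 5 powers of q: at least 5 crossings in any diagram


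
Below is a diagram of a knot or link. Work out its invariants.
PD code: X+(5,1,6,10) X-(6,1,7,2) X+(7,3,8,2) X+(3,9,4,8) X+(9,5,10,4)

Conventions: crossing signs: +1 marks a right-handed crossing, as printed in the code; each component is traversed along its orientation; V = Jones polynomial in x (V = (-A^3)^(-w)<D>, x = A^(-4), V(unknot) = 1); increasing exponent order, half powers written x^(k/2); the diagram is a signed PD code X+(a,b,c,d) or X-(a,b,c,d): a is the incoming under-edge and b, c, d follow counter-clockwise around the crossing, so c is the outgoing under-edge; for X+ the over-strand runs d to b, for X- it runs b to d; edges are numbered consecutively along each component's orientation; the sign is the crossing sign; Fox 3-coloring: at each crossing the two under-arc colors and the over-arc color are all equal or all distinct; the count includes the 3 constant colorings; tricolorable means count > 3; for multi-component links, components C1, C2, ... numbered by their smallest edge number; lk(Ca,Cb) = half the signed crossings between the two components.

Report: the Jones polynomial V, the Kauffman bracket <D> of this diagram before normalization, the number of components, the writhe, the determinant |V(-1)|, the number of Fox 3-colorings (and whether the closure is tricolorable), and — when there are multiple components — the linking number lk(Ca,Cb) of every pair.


V = x + x^3 - x^4
<D> = A^-7 - A^-3 - A^5 (w = +3)
1 component over 5 crossings, w = +3
9 Fox colorings among 3^5, |V(-1)| = 3: tricolorable
why: |V(-1)| = 3: so tricolorable, since 3 divides 3


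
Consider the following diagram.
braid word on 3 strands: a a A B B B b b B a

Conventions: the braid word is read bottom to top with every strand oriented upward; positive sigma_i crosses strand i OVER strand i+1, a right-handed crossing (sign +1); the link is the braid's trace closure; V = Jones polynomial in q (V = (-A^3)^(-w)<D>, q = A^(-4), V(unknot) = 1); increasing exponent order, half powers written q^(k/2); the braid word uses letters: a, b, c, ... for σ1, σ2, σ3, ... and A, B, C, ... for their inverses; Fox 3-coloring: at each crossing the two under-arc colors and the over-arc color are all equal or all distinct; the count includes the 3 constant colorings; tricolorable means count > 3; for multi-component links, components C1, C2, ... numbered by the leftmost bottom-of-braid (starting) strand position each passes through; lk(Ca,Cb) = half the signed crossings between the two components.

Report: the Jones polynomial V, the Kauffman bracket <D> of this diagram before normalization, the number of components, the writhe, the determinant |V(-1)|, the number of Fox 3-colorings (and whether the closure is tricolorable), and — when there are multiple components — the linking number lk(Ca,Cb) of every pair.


V = q^-2 + 2 + q^2
<D> = A^-8 + 2 + A^8 (w = 0)
3 components over 10 crossings, w = 0
lk(C1,C2): +1
lk(C1,C3) = -1
linking number lk(C2,C3) = 0
3 Fox colorings among 3^10, |V(-1)| = 4: not tricolorable
why: palindromic: swapping q for 1/q fixes V


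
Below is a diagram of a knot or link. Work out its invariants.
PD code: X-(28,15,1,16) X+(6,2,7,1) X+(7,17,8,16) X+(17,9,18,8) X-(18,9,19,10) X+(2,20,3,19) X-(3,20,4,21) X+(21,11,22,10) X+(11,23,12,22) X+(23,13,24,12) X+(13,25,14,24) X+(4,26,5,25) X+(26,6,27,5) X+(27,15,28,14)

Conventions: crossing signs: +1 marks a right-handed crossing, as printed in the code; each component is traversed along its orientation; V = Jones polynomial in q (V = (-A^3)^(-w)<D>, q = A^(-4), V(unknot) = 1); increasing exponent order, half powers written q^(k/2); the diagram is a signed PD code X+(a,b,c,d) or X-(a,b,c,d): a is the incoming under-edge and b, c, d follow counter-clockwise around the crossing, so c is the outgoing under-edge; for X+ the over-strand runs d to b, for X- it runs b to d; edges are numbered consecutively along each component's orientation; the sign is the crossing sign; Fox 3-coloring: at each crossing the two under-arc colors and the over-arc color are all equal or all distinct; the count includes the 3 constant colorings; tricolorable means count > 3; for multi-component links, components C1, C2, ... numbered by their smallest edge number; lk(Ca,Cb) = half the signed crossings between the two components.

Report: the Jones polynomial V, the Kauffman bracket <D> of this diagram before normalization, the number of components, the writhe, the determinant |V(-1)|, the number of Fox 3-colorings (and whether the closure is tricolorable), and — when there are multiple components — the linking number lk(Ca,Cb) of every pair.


V(q) = q^3 + 2q^5 - 2q^6 + 2q^7 - 3q^8 + 2q^9 - 2q^10 + q^11
bracket: A^-20 - 2A^-16 + 2A^-12 - 3A^-8 + 2A^-4 - 2 + 2A^4 + A^12, w = +8
1 component, writhe +8, over 14 crossings
det 15, colorings 9 of 3^14 — tricolorable
observation: w = +8 (over 14 crossings) is diagram-only; (-A^3)^(-8) removes it from V


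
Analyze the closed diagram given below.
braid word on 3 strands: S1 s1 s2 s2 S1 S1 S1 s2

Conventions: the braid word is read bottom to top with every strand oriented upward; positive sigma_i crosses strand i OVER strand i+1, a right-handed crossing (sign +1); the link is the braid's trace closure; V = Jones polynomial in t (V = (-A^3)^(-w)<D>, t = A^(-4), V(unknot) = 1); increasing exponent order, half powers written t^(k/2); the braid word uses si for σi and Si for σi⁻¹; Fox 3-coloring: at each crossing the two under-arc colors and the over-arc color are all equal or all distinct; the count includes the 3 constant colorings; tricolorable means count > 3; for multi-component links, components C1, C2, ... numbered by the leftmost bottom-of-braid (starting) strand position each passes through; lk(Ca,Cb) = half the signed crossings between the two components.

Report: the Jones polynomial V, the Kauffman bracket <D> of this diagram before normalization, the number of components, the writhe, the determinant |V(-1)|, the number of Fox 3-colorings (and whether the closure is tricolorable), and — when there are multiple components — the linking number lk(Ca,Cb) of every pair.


Jones polynomial: V(t) = -t^-3 + t^-2 - t^-1 + 3 - t + t^2 - t^3
<D> = -A^-12 + A^-8 - A^-4 + 3 - A^4 + A^8 - A^12; writhe 0
components 1, writhe 0 (8 crossings)
3-colorings: 27 of 3^8, det 9 — tricolorable
note: w = 0 (over 8 crossings) is diagram-only; (-A^3)^(0) removes it from V


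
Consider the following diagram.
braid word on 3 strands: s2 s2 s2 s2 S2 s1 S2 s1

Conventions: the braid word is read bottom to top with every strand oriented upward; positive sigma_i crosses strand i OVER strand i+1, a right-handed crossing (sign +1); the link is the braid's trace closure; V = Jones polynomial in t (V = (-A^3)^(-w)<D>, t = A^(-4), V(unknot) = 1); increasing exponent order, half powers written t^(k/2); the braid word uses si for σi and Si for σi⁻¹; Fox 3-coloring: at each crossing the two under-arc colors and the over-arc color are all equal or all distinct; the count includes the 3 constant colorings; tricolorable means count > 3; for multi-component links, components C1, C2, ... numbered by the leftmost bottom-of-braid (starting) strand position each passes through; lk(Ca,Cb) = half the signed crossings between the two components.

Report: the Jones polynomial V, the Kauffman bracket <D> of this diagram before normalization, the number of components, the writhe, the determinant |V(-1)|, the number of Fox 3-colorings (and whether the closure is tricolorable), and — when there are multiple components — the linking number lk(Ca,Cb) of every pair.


Jones polynomial: V(t) = t - t^2 + 2t^3 - t^4 + t^5 - t^6
<D> = -A^-12 + A^-8 - A^-4 + 2 - A^4 + A^8; writhe +4
components 1, writhe +4 (8 crossings)
3-colorings: 3 of 3^8, det 7 — not tricolorable
note: w = +4 shifts under R1 moves; the (-A^3)^(-4) factor cancels that in V


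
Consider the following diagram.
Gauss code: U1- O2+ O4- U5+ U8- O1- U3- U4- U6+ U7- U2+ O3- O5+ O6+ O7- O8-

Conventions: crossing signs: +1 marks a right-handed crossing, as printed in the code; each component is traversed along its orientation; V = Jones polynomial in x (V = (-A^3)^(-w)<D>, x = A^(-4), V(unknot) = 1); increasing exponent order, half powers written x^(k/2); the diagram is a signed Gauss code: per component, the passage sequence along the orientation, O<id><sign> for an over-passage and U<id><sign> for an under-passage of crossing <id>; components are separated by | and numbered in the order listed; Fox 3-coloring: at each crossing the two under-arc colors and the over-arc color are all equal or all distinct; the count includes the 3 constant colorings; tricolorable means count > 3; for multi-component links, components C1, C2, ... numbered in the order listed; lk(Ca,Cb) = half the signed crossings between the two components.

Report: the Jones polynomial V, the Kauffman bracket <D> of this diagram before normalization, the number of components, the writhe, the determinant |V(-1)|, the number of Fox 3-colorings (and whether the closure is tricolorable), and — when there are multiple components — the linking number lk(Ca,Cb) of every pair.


Jones polynomial: V(x) = 1
<D> = A^-6; writhe -2
components 1, writhe -2 (8 crossings)
3-colorings: 3 of 3^8, det 1 — not tricolorable
note: det 1 = |V(-1)|; not divisible by 3, so not tricolorable


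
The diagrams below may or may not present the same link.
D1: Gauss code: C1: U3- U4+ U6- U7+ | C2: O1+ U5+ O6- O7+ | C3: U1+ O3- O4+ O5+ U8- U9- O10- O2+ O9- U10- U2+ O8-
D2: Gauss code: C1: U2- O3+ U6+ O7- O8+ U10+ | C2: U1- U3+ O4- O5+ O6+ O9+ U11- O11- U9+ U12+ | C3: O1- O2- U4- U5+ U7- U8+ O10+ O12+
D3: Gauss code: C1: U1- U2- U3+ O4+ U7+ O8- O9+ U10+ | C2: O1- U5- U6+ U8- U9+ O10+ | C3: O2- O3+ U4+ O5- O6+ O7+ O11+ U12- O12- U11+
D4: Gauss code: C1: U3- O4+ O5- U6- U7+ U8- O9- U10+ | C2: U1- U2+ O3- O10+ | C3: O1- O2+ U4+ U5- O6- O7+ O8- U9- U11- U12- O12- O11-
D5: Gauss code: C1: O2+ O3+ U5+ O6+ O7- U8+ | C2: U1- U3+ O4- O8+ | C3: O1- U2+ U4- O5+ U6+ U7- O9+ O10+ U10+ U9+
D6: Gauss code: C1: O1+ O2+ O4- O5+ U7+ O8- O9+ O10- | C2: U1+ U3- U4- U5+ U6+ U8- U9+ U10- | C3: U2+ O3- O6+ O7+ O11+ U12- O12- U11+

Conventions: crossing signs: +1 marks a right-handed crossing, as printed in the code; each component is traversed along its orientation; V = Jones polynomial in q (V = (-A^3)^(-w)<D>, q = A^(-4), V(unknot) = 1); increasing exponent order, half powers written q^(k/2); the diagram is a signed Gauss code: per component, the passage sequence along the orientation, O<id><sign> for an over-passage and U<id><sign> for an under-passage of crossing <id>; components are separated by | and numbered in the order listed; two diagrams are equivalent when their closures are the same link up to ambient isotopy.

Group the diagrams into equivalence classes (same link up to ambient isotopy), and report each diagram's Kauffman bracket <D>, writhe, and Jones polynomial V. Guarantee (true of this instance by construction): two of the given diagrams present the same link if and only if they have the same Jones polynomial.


equivalence classes: {D1, D2, D3, D6} | {D4} | {D5}
D1 (bracket A^-12 + A^-8 + A^-4 + 1; 10 crossings at w = 0): V = 1 + q + q^2 + q^3
V(D2) = 1 + q + q^2 + q^3  (w +2, c 12, <D> = A^-6 + A^-2 + A^2 + A^6)
V(D3) = 1 + q + q^2 + q^3  [12 crossings, <D> = A^-6 + A^-2 + A^2 + A^6, w = +2]
V(D4) = q^-3 + q^-2 + q^-1 + 1  [12 crossings, <D> = A^-12 + A^-8 + A^-4 + 1, w = -4]
D5 (bracket A^-4 + A^4 + 2A^12; 10 crossings at w = +4): V = 2 + q^2 + q^4
V(D6) = 1 + q + q^2 + q^3  [12 crossings, <D> = A^-6 + A^-2 + A^2 + A^6, w = +2]
key observation: comparing 6 Jones polynomials yields 3 groups


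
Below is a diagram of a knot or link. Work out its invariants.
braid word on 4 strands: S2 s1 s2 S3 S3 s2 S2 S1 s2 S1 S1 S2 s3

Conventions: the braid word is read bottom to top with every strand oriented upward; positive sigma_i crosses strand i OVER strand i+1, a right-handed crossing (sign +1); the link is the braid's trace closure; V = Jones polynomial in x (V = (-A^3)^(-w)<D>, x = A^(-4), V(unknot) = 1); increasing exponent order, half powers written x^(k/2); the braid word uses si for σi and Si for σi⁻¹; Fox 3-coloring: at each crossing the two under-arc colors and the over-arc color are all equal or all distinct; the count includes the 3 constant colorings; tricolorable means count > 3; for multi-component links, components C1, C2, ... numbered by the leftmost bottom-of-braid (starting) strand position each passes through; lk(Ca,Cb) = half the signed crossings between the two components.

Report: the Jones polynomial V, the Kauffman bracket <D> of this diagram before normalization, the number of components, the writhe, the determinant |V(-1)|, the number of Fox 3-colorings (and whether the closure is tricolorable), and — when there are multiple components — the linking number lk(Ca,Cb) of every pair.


V(x) = x^-7 - 2x^-6 + 2x^-5 - 3x^-4 + 3x^-3 - 2x^-2 + 2x^-1
bracket: -2A^-5 + 2A^-1 - 3A^3 + 3A^7 - 2A^11 + 2A^15 - A^19, w = -3
1 component, writhe -3, over 13 crossings
det 15, colorings 9 of 3^13 — tricolorable
observation: w = -3 (over 13 crossings) is diagram-only; (-A^3)^(3) removes it from V


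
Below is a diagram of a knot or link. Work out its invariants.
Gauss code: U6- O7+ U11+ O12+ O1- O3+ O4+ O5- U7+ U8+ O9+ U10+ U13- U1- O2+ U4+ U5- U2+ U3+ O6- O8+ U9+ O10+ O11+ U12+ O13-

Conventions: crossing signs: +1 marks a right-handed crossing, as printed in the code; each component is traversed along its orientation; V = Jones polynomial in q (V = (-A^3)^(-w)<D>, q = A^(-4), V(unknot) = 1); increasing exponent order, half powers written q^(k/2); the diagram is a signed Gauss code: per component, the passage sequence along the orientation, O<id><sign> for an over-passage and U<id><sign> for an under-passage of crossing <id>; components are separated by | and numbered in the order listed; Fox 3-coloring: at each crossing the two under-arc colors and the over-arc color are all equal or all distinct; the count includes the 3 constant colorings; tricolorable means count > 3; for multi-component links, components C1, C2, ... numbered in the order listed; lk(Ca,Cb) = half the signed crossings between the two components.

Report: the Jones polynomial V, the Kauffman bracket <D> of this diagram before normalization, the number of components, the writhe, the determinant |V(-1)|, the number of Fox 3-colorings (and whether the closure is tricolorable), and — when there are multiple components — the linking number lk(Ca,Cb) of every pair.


V = 2q - 2q^2 + 3q^3 - 3q^4 + 2q^5 - 2q^6 + q^7
<D> = -A^-13 + 2A^-9 - 2A^-5 + 3A^-1 - 3A^3 + 2A^7 - 2A^11 (w = +5)
1 component over 13 crossings, w = +5
9 Fox colorings among 3^13, |V(-1)| = 15: tricolorable
why: det 15 = |V(-1)|; divisible by 3, so tricolorable


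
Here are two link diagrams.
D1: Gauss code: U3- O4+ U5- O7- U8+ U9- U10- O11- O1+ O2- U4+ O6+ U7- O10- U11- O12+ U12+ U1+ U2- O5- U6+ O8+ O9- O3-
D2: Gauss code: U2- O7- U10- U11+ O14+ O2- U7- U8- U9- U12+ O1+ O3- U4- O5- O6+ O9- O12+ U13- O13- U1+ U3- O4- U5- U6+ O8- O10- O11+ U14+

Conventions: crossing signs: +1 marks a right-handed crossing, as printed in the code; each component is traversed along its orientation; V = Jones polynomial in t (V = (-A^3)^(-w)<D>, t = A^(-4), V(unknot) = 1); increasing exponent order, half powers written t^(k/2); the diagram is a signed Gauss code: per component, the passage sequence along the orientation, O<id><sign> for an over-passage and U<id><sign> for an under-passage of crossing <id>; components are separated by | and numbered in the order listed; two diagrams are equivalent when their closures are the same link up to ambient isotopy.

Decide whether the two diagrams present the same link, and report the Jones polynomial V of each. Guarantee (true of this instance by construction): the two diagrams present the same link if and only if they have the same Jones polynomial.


equivalent: no
D1 (bracket A^-10 - A^-6 + 2A^-2 - 2A^2 + 2A^6 - 2A^10 + A^14; 12 crossings at w = -2): V = t^-5 - 2t^-4 + 2t^-3 - 2t^-2 + 2t^-1 - 1 + t
V(D2) = 1  [14 crossings, <D> = A^-12, w = -4]
observation: V(t) takes 2 values over 2 diagrams, fixing the grouping


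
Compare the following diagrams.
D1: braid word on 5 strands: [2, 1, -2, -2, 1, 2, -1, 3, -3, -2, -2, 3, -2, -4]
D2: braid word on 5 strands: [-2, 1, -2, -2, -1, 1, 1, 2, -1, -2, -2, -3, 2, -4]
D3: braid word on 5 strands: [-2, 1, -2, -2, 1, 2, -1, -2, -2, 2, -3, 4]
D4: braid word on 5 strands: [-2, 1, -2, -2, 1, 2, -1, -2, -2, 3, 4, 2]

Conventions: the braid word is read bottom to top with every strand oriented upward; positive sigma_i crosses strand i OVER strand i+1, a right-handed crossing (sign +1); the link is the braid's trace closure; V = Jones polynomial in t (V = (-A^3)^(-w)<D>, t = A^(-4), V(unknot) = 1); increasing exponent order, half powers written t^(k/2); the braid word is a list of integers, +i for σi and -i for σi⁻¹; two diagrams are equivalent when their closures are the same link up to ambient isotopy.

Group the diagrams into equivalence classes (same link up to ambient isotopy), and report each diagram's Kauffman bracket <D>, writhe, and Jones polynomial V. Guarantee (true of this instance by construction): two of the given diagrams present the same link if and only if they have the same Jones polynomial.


classes: {D1, D2, D3, D4}
V(D1) = t^-5 - 2t^-4 + 2t^-3 - 2t^-2 + 2t^-1 - 1 + t  [14 crossings, <D> = A^-10 - A^-6 + 2A^-2 - 2A^2 + 2A^6 - 2A^10 + A^14, w = -2]
D2 (bracket A^-16 - A^-12 + 2A^-8 - 2A^-4 + 2 - 2A^4 + A^8; 14 crossings at w = -4): V = t^-5 - 2t^-4 + 2t^-3 - 2t^-2 + 2t^-1 - 1 + t
V(D3) = t^-5 - 2t^-4 + 2t^-3 - 2t^-2 + 2t^-1 - 1 + t  (w -2, c 12, <D> = A^-10 - A^-6 + 2A^-2 - 2A^2 + 2A^6 - 2A^10 + A^14)
D4 (bracket A^-4 - 1 + 2A^4 - 2A^8 + 2A^12 - 2A^16 + A^20; 12 crossings at w = 0): V = t^-5 - 2t^-4 + 2t^-3 - 2t^-2 + 2t^-1 - 1 + t
insight: one V(t) for all 4 diagrams — one class (guaranteed)


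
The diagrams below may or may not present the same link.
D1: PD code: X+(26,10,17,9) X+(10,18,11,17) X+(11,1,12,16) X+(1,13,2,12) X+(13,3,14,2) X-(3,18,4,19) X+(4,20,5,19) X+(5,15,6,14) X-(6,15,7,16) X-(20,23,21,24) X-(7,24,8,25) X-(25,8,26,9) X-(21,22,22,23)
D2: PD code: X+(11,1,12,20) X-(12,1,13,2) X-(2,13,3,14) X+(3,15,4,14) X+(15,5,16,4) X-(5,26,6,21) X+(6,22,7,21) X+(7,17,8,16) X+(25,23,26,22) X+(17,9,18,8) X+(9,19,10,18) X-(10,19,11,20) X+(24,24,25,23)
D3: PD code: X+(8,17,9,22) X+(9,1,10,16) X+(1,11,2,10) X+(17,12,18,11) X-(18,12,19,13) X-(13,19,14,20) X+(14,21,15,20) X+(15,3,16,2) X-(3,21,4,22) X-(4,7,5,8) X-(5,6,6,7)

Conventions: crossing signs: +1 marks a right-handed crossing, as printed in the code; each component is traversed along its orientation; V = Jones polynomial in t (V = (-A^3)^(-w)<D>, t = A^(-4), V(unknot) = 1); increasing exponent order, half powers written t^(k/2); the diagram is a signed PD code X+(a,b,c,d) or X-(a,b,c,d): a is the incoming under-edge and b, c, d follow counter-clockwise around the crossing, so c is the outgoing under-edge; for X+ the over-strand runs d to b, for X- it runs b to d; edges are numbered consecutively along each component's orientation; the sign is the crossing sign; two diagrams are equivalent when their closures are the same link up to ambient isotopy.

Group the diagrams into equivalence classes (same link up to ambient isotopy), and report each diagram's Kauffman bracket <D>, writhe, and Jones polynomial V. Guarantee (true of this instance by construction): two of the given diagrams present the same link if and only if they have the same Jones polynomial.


grouping into links: {D1, D2, D3}
V(D1) = -t^(1/2) - t^(3/2) - t^(5/2) + t^(9/2)  (w +1, c 13, <D> = -A^-15 + A^-7 + A^-3 + A)
D2 (bracket -A^-3 + A^5 + A^9 + A^13; 13 crossings at w = +5): V = -t^(1/2) - t^(3/2) - t^(5/2) + t^(9/2)
V(D3) = -t^(1/2) - t^(3/2) - t^(5/2) + t^(9/2)  (w +1, c 11, <D> = -A^-15 + A^-7 + A^-3 + A)
key observation: all 3 diagrams share one V(t), hence one class


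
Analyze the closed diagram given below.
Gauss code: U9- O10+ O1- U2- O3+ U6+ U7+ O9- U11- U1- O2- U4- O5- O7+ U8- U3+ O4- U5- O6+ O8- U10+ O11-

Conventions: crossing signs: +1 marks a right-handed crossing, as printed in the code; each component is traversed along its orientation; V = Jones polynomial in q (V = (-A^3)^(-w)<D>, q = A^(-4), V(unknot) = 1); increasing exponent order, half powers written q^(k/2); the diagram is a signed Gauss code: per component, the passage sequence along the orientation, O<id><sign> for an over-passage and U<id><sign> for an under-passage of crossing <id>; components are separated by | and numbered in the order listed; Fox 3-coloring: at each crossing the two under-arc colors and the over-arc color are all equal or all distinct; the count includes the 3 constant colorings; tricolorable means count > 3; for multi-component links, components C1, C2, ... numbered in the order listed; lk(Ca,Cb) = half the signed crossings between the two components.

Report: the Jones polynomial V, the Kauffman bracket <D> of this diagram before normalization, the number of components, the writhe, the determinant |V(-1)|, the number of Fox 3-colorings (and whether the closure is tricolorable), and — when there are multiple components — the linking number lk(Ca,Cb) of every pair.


Jones polynomial: V(q) = q^-7 - 2q^-6 + 3q^-5 - 4q^-4 + 4q^-3 - 4q^-2 + 3q^-1 - 1 + q
<D> = -A^-13 + A^-9 - 3A^-5 + 4A^-1 - 4A^3 + 4A^7 - 3A^11 + 2A^15 - A^19; writhe -3
components 1, writhe -3 (11 crossings)
3-colorings: 3 of 3^11, det 23 — not tricolorable
note: w = -3 shifts under R1 moves; the (-A^3)^(3) factor cancels that in V


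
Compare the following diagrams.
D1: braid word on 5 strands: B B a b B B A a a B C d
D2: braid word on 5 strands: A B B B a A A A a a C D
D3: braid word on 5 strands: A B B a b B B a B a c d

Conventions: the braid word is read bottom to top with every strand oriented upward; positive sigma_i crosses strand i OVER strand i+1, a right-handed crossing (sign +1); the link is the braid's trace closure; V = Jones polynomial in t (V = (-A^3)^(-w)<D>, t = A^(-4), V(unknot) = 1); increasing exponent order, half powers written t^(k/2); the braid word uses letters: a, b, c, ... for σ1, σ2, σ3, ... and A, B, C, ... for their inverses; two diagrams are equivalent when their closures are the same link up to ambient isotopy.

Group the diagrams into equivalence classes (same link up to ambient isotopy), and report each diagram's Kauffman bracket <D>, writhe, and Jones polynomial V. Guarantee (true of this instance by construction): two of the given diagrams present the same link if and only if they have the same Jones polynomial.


classes: {D1, D3} | {D2}
V(D1) = t^-5 - 2t^-4 + 2t^-3 - 2t^-2 + 2t^-1 - 1 + t  [12 crossings, <D> = A^-10 - A^-6 + 2A^-2 - 2A^2 + 2A^6 - 2A^10 + A^14, w = -2]
D2 (bracket A^-14 + A^-6 - A^-2; 12 crossings at w = -6): V = -t^-4 + t^-3 + t^-1
V(D3) = t^-5 - 2t^-4 + 2t^-3 - 2t^-2 + 2t^-1 - 1 + t  [12 crossings, <D> = A^-4 - 1 + 2A^4 - 2A^8 + 2A^12 - 2A^16 + A^20, w = 0]
note: 2 values of V(t) split the 3 diagrams


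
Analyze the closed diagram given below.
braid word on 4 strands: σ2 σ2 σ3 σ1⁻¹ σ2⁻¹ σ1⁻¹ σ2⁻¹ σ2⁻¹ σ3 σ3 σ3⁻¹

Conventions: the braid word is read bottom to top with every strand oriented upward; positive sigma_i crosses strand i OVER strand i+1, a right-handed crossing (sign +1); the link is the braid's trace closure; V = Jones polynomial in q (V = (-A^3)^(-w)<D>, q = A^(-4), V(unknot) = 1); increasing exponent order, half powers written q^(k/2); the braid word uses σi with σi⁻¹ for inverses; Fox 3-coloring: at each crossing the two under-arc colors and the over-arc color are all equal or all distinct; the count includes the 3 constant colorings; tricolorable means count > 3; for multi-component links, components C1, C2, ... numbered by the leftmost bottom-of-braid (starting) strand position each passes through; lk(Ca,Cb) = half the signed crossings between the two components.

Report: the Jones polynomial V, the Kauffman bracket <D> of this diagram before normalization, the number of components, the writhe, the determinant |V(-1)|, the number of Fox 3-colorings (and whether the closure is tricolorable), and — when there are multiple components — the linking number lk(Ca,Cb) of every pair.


Jones polynomial: V(q) = q^-3 + q^-1 + q + q^3
<D> = -A^-15 - A^-7 - A - A^9; writhe -1
components 3, writhe -1 (11 crossings)
linking number lk(C1,C2) = -2
lk(C1,C3): +1
lk(C2,C3) = +1
3-colorings: 3 of 3^11, det 4 — not tricolorable
note: the 3 component pairs carry total linking 0


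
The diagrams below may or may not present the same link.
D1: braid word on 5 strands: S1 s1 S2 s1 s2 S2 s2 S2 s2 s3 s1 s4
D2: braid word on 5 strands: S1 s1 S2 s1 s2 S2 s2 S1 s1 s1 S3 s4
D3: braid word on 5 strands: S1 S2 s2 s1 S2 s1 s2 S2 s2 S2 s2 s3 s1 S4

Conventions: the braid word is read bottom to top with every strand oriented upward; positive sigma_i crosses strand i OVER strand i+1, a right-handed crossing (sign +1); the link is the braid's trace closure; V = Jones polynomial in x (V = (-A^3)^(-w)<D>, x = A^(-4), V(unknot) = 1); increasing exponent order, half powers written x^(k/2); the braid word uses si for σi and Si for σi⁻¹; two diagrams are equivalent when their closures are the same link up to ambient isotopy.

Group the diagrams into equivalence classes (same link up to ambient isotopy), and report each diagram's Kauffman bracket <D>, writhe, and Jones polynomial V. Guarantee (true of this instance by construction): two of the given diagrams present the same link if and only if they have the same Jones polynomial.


classes: {D1, D2, D3}
V(D1) = 1  [12 crossings, <D> = A^12, w = +4]
V(D2) = 1  (w +2, c 12, <D> = A^6)
V(D3) = 1  (w +2, c 14, <D> = A^6)
insight: one V(x) for all 3 diagrams — one class (guaranteed)


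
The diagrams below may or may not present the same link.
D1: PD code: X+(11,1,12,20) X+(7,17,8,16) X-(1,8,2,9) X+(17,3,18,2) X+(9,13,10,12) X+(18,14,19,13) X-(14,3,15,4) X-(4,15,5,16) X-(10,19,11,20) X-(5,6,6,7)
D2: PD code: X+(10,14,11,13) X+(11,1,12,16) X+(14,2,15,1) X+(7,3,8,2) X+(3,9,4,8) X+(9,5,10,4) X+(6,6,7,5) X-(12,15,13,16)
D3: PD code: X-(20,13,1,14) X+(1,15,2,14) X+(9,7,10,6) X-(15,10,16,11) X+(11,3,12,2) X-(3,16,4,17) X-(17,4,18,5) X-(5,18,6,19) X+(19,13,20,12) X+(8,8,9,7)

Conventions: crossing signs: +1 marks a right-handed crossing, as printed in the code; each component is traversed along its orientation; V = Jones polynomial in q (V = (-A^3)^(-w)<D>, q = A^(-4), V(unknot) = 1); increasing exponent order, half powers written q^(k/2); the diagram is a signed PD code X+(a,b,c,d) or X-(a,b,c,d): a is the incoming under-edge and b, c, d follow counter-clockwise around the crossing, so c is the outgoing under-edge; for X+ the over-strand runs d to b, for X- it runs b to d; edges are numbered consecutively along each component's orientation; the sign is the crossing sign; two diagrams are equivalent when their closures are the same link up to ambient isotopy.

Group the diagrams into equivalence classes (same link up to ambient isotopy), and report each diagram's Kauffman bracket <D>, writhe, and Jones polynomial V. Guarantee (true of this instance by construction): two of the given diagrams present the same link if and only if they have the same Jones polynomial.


classes: {D1} | {D2} | {D3}
V(D1) = 1  [10 crossings, <D> = 1, w = 0]
V(D2) = q + q^3 - q^4  (w +6, c 8, <D> = -A^2 + A^6 + A^14)
V(D3) = q^-5 - 2q^-4 + 2q^-3 - 2q^-2 + 2q^-1 - 1 + q  [10 crossings, <D> = A^-4 - 1 + 2A^4 - 2A^8 + 2A^12 - 2A^16 + A^20, w = 0]
note: 3 classes among 3 diagrams; unequal V(q) rules out equality
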